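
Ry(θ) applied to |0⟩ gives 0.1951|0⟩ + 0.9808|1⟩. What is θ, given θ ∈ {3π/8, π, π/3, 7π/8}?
7π/8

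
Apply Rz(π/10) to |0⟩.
(0.9877 - 0.1564i)|0⟩

Rz(π/10) = [[e^(−iθ/2), 0], [0, e^(iθ/2)]] with e^(±iθ/2) = cos(θ/2) ± i·sin(θ/2); θ = π/10, cos(θ/2) ≈ 0.987688, sin(θ/2) ≈ 0.156434.
With a = amp(|0⟩) = 1 and b = amp(|1⟩) = 0:
new amp(|0⟩) = (0.987688 - 0.156434i)·a = (0.9877 - 0.1564i)
new amp(|1⟩) = (0.987688 + 0.156434i)·b = 0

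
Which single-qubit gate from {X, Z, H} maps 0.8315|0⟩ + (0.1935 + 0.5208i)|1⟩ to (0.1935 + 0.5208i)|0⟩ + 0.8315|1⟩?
X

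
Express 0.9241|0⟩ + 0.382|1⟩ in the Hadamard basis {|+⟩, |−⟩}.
0.9236|+⟩ + 0.3833|−⟩

With |ψ⟩ = α|0⟩ + β|1⟩, the Hadamard-basis coefficients are ⟨+|ψ⟩ = (α + β)/√2 and ⟨−|ψ⟩ = (α − β)/√2.
Here α = 0.9241, β = 0.382: (α + β)/√2 = 0.9236, (α − β)/√2 = 0.3833.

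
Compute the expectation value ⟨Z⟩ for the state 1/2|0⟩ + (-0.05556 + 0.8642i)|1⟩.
-0.4999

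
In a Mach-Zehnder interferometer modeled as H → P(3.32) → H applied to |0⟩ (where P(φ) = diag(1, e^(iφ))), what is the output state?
(0.007936 - 0.08873i)|0⟩ + (0.9921 + 0.08873i)|1⟩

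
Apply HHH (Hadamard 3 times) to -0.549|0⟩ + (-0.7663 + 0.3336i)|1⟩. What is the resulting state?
(-0.9301 + 0.2359i)|0⟩ + (0.1537 - 0.2359i)|1⟩

H² = I, so H^3 = H: a single Hadamard. With (a, b) = (-0.549, (-0.7663 + 0.3336i)), H gives ((a + b)/√2, (a − b)/√2) = ((-0.9301 + 0.2359i), (0.1537 - 0.2359i)).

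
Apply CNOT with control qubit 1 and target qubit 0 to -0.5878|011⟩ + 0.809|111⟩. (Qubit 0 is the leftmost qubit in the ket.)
0.809|011⟩ - 0.5878|111⟩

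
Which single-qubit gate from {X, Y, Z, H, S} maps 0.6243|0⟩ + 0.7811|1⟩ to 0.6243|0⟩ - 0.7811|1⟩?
Z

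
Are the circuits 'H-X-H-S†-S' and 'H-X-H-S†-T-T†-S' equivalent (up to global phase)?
Yes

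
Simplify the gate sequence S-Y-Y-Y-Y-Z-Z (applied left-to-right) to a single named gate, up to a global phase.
S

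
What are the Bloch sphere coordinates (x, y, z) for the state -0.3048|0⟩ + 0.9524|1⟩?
(-0.5806, 0, -0.8142)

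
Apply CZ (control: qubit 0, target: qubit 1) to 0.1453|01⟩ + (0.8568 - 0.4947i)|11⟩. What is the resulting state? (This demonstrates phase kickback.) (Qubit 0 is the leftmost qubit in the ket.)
0.1453|01⟩ + (-0.8568 + 0.4947i)|11⟩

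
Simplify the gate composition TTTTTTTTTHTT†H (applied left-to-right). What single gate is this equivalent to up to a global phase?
T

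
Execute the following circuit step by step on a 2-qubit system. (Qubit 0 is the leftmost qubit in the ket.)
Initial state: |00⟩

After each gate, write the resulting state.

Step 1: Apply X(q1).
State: |01⟩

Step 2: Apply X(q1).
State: |00⟩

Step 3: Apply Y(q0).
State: i|10⟩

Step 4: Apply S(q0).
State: -|10⟩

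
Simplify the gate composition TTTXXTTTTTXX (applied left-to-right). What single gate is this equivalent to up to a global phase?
I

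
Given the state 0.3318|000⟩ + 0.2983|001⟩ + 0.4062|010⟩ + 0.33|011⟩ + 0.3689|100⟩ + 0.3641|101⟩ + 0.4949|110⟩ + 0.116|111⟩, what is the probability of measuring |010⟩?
0.165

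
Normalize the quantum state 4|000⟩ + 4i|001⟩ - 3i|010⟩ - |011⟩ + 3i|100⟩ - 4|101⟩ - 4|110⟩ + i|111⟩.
0.4364|000⟩ + 0.4364i|001⟩ - 0.3273i|010⟩ - 0.1091|011⟩ + 0.3273i|100⟩ - 0.4364|101⟩ - 0.4364|110⟩ + 0.1091i|111⟩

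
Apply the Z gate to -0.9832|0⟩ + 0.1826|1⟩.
-0.9832|0⟩ - 0.1826|1⟩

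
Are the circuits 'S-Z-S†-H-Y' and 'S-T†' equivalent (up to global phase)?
No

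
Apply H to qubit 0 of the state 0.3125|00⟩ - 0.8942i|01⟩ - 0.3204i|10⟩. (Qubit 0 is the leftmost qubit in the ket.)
(0.221 - 0.2266i)|00⟩ - 0.6323i|01⟩ + (0.221 + 0.2266i)|10⟩ - 0.6323i|11⟩

H on qubit 0 mixes each pair of kets that differ only in qubit 0: amplitudes (a, b) of (|…0…⟩, |…1…⟩) become ((a + b)/√2, (a − b)/√2). Kets absent from the input have amplitude 0.
(|00⟩, |10⟩): (a, b) = (0.3125, -0.3204i) → ((0.221 - 0.2266i), (0.221 + 0.2266i))
(|01⟩, |11⟩): (a, b) = (-0.8942i, 0) → (-0.6323i, -0.6323i)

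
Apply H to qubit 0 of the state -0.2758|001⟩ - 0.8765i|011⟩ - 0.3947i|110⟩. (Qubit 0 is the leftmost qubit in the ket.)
-0.195|001⟩ - 0.2791i|010⟩ - 0.6198i|011⟩ - 0.195|101⟩ + 0.2791i|110⟩ - 0.6198i|111⟩

H on qubit 0 mixes each pair of kets that differ only in qubit 0: amplitudes (a, b) of (|…0…⟩, |…1…⟩) become ((a + b)/√2, (a − b)/√2). Kets absent from the input have amplitude 0.
(|001⟩, |101⟩): (a, b) = (-0.2758, 0) → (-0.195, -0.195)
(|010⟩, |110⟩): (a, b) = (0, -0.3947i) → (-0.2791i, 0.2791i)
(|011⟩, |111⟩): (a, b) = (-0.8765i, 0) → (-0.6198i, -0.6198i)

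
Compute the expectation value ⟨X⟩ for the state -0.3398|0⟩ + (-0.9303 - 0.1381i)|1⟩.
0.6322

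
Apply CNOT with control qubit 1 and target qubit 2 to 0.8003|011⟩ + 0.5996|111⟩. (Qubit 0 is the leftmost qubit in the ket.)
0.8003|010⟩ + 0.5996|110⟩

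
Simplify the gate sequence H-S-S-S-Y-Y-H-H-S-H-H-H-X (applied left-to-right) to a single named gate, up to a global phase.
X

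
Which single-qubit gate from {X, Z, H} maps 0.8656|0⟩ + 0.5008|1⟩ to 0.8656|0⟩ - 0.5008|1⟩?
Z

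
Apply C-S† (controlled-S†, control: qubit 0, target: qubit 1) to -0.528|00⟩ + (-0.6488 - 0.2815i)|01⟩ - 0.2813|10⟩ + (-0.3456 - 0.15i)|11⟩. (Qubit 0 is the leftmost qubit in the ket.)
-0.528|00⟩ + (-0.6488 - 0.2815i)|01⟩ - 0.2813|10⟩ + (-0.15 + 0.3456i)|11⟩

C-S† leaves the control-|0⟩ kets |00⟩, |01⟩ unchanged and applies S† to qubit 1 on the control-|1⟩ pair (|10⟩, |11⟩).
S† = [[1, 0], [0, -i]].
With a = amp(|10⟩) = -0.2813 and b = amp(|11⟩) = (-0.3456 - 0.15i):
new amp(|10⟩) = (1)·a = -0.2813
new amp(|11⟩) = (-i)·b = (-0.15 + 0.3456i)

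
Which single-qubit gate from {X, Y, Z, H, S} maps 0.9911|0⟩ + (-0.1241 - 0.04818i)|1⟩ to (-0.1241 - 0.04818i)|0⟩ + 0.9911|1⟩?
X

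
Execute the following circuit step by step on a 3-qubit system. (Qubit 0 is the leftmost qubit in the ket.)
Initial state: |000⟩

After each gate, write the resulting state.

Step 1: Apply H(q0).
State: 1/√2|000⟩ + 1/√2|100⟩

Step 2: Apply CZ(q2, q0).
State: 1/√2|000⟩ + 1/√2|100⟩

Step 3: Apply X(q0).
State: 1/√2|000⟩ + 1/√2|100⟩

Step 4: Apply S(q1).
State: 1/√2|000⟩ + 1/√2|100⟩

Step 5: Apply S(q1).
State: 1/√2|000⟩ + 1/√2|100⟩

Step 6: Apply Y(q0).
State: -(1/√2)i|000⟩ + (1/√2)i|100⟩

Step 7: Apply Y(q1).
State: 1/√2|010⟩ - 1/√2|110⟩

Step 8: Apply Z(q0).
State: 1/√2|010⟩ + 1/√2|110⟩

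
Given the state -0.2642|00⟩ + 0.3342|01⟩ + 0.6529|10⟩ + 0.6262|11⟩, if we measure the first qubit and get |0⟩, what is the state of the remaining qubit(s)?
-0.6202|0⟩ + 0.7845|1⟩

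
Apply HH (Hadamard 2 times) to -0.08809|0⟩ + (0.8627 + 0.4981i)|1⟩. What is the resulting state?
-0.08809|0⟩ + (0.8627 + 0.4981i)|1⟩

H² = I, so an even number of Hadamards cancels: H^2 = I and the state is unchanged.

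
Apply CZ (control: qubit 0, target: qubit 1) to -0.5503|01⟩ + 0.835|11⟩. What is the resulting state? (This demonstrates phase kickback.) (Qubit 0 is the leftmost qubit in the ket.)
-0.5503|01⟩ - 0.835|11⟩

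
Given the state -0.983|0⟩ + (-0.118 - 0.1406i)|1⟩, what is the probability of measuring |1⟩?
0.03369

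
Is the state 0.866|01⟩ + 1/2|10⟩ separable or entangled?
Entangled

Writing the state as a|00⟩ + b|01⟩ + c|10⟩ + d|11⟩, it is a product state iff ad − bc = 0.
Here (a, b, c, d) = (0, 0.866, 1/2, 0): ad − bc = (0)(0) − (0.866)(1/2) = -0.433 ≠ 0, so the state is entangled.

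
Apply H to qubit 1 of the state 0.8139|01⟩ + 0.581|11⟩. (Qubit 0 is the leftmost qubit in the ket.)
0.5755|00⟩ - 0.5755|01⟩ + 0.4108|10⟩ - 0.4108|11⟩

H on qubit 1 mixes each pair of kets that differ only in qubit 1: amplitudes (a, b) of (|…0…⟩, |…1…⟩) become ((a + b)/√2, (a − b)/√2). Kets absent from the input have amplitude 0.
(|00⟩, |01⟩): (a, b) = (0, 0.8139) → (0.5755, -0.5755)
(|10⟩, |11⟩): (a, b) = (0, 0.581) → (0.4108, -0.4108)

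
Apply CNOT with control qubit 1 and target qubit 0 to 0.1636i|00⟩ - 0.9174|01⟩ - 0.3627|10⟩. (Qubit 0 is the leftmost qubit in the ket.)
0.1636i|00⟩ - 0.3627|10⟩ - 0.9174|11⟩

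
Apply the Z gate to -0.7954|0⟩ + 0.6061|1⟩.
-0.7954|0⟩ - 0.6061|1⟩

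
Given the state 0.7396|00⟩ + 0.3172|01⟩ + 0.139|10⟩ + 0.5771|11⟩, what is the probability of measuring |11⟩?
0.333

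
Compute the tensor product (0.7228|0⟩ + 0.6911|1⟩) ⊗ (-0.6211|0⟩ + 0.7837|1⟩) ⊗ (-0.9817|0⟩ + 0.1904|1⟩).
0.4407|000⟩ - 0.08548|001⟩ - 0.5561|010⟩ + 0.1079|011⟩ + 0.4214|100⟩ - 0.08173|101⟩ - 0.5317|110⟩ + 0.1031|111⟩

amp(|b₁b₂…⟩) = product of the factor amplitudes for bits b₁, b₂, …; only kets whose every factor amplitude is nonzero survive.
|000⟩: (0.7228)(-0.6211)(-0.9817) = 0.4407
|001⟩: (0.7228)(-0.6211)(0.1904) = -0.08548
|010⟩: (0.7228)(0.7837)(-0.9817) = -0.5561
|011⟩: (0.7228)(0.7837)(0.1904) = 0.1079
|100⟩: (0.6911)(-0.6211)(-0.9817) = 0.4214
|101⟩: (0.6911)(-0.6211)(0.1904) = -0.08173
|110⟩: (0.6911)(0.7837)(-0.9817) = -0.5317
|111⟩: (0.6911)(0.7837)(0.1904) = 0.1031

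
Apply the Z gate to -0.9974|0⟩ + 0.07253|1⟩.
-0.9974|0⟩ - 0.07253|1⟩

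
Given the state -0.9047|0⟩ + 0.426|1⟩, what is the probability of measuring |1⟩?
0.1815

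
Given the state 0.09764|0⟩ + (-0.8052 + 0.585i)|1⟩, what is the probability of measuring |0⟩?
0.009534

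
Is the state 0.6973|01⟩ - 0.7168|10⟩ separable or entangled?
Entangled

Writing the state as a|00⟩ + b|01⟩ + c|10⟩ + d|11⟩, it is a product state iff ad − bc = 0.
Here (a, b, c, d) = (0, 0.6973, -0.7168, 0): ad − bc = (0)(0) − (0.6973)(-0.7168) = 0.4998 ≠ 0, so the state is entangled.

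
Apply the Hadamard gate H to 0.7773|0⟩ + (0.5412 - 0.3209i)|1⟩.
(0.9323 - 0.2269i)|0⟩ + (0.1669 + 0.2269i)|1⟩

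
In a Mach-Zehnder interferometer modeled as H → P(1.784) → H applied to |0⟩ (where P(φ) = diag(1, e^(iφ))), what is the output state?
(0.3942 + 0.4887i)|0⟩ + (0.6058 - 0.4887i)|1⟩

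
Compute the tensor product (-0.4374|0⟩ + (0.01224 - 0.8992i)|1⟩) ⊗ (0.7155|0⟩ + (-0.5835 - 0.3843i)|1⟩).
-0.313|00⟩ + (0.2552 + 0.1681i)|01⟩ + (0.008758 - 0.6434i)|10⟩ + (-0.3527 + 0.52i)|11⟩

amp(|b₁b₂…⟩) = product of the factor amplitudes for bits b₁, b₂, …; only kets whose every factor amplitude is nonzero survive.
|00⟩: (-0.4374)(0.7155) = -0.313
|01⟩: (-0.4374)(-0.5835 - 0.3843i) = (0.2552 + 0.1681i)
|10⟩: (0.01224 - 0.8992i)(0.7155) = (0.008758 - 0.6434i)
|11⟩: (0.01224 - 0.8992i)(-0.5835 - 0.3843i) = (-0.3527 + 0.52i)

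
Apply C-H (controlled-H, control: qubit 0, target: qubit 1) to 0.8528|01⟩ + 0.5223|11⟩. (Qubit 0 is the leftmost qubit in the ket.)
0.8528|01⟩ + 0.3693|10⟩ - 0.3693|11⟩

C-H leaves the control-|0⟩ kets |00⟩, |01⟩ unchanged and applies H to qubit 1 on the control-|1⟩ pair (|10⟩, |11⟩).
H = [[1/√2, 1/√2], [1/√2, -1/√2]].
With a = amp(|10⟩) = 0 and b = amp(|11⟩) = 0.5223:
new amp(|10⟩) = (1/√2)·a + (1/√2)·b = 0.3693
new amp(|11⟩) = (1/√2)·a + (-1/√2)·b = -0.3693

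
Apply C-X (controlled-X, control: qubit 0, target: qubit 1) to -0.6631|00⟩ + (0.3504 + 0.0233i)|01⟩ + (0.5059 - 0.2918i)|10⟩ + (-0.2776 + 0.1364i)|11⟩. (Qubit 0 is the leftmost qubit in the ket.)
-0.6631|00⟩ + (0.3504 + 0.0233i)|01⟩ + (-0.2776 + 0.1364i)|10⟩ + (0.5059 - 0.2918i)|11⟩

C-X leaves the control-|0⟩ kets |00⟩, |01⟩ unchanged and applies X to qubit 1 on the control-|1⟩ pair (|10⟩, |11⟩).
X = [[0, 1], [1, 0]].
With a = amp(|10⟩) = (0.5059 - 0.2918i) and b = amp(|11⟩) = (-0.2776 + 0.1364i):
new amp(|10⟩) = (1)·b = (-0.2776 + 0.1364i)
new amp(|11⟩) = (1)·a = (0.5059 - 0.2918i)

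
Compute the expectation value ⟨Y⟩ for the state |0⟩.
0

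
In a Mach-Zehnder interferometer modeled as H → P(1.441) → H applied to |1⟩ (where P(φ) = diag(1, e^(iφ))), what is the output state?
(0.4353 - 0.4958i)|0⟩ + (0.5647 + 0.4958i)|1⟩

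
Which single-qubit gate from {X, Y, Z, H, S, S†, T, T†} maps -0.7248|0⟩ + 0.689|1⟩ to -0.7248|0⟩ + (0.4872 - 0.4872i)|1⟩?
T†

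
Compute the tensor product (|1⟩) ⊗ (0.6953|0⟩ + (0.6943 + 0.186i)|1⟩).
0.6953|10⟩ + (0.6943 + 0.186i)|11⟩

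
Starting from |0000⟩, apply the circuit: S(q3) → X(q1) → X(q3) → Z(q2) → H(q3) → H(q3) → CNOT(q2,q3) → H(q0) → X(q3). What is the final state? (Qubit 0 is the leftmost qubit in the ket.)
1/√2|0100⟩ + 1/√2|1100⟩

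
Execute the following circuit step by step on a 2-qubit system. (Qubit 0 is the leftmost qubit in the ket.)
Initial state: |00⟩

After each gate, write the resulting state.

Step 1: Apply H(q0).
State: 1/√2|00⟩ + 1/√2|10⟩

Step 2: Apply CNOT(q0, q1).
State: 1/√2|00⟩ + 1/√2|11⟩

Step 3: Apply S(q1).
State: 1/√2|00⟩ + (1/√2)i|11⟩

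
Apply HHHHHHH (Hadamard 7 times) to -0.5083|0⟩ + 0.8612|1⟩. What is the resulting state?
0.2495|0⟩ - 0.9684|1⟩

H² = I, so H^7 = H: a single Hadamard. With (a, b) = (-0.5083, 0.8612), H gives ((a + b)/√2, (a − b)/√2) = (0.2495, -0.9684).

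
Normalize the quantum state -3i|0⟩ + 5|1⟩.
-0.5145i|0⟩ + 0.8575|1⟩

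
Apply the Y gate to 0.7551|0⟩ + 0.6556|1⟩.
-0.6556i|0⟩ + 0.7551i|1⟩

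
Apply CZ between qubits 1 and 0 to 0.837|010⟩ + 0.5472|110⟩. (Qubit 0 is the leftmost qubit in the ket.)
0.837|010⟩ - 0.5472|110⟩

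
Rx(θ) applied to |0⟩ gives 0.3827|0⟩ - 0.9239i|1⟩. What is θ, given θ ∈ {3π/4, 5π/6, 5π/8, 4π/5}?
3π/4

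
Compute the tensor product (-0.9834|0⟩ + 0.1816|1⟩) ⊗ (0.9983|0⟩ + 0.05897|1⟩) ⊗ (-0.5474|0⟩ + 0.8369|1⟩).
0.5374|000⟩ - 0.8216|001⟩ + 0.03174|010⟩ - 0.04853|011⟩ - 0.09924|100⟩ + 0.1517|101⟩ - 0.005862|110⟩ + 0.008962|111⟩

amp(|b₁b₂…⟩) = product of the factor amplitudes for bits b₁, b₂, …; only kets whose every factor amplitude is nonzero survive.
|000⟩: (-0.9834)(0.9983)(-0.5474) = 0.5374
|001⟩: (-0.9834)(0.9983)(0.8369) = -0.8216
|010⟩: (-0.9834)(0.05897)(-0.5474) = 0.03174
|011⟩: (-0.9834)(0.05897)(0.8369) = -0.04853
|100⟩: (0.1816)(0.9983)(-0.5474) = -0.09924
|101⟩: (0.1816)(0.9983)(0.8369) = 0.1517
|110⟩: (0.1816)(0.05897)(-0.5474) = -0.005862
|111⟩: (0.1816)(0.05897)(0.8369) = 0.008962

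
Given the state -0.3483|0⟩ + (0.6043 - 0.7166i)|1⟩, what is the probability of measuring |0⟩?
0.1213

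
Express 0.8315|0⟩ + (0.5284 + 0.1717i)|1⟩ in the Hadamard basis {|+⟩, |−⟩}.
(0.9616 + 0.1214i)|+⟩ + (0.2143 - 0.1214i)|−⟩

With |ψ⟩ = α|0⟩ + β|1⟩, the Hadamard-basis coefficients are ⟨+|ψ⟩ = (α + β)/√2 and ⟨−|ψ⟩ = (α − β)/√2.
Here α = 0.8315, β = (0.5284 + 0.1717i): (α + β)/√2 = (0.9616 + 0.1214i), (α − β)/√2 = (0.2143 - 0.1214i).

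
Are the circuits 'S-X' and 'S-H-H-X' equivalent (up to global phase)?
Yes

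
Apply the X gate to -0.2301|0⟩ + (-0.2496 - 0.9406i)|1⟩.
(-0.2496 - 0.9406i)|0⟩ - 0.2301|1⟩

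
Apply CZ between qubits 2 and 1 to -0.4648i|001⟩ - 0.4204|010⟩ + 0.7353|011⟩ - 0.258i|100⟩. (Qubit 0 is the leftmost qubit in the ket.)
-0.4648i|001⟩ - 0.4204|010⟩ - 0.7353|011⟩ - 0.258i|100⟩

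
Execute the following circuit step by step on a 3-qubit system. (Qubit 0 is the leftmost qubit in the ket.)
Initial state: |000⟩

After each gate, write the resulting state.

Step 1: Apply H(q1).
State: 1/√2|000⟩ + 1/√2|010⟩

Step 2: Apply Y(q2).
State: (1/√2)i|001⟩ + (1/√2)i|011⟩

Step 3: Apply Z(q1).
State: (1/√2)i|001⟩ - (1/√2)i|011⟩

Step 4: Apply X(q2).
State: (1/√2)i|000⟩ - (1/√2)i|010⟩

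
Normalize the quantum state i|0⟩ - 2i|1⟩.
(1/√5)i|0⟩ - 0.8944i|1⟩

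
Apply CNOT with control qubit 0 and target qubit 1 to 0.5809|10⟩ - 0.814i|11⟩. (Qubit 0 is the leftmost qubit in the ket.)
-0.814i|10⟩ + 0.5809|11⟩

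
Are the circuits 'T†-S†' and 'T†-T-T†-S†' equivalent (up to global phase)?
Yes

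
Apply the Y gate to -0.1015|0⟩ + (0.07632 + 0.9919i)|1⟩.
(0.9919 - 0.07632i)|0⟩ - 0.1015i|1⟩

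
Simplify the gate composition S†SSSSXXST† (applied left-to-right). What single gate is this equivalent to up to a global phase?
T†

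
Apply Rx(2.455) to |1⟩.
-0.9417i|0⟩ + 0.3366|1⟩

Rx(2.455) = [[cos(θ/2), −i·sin(θ/2)], [−i·sin(θ/2), cos(θ/2)]]; θ = 2.455, cos(θ/2) ≈ 0.336593, sin(θ/2) ≈ 0.94165.
With a = amp(|0⟩) = 0 and b = amp(|1⟩) = 1:
new amp(|0⟩) = (0.336593)·a + (-0.94165i)·b = -0.9417i
new amp(|1⟩) = (-0.94165i)·a + (0.336593)·b = 0.3366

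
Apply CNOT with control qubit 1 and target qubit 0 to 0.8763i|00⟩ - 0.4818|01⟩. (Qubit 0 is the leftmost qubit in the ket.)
0.8763i|00⟩ - 0.4818|11⟩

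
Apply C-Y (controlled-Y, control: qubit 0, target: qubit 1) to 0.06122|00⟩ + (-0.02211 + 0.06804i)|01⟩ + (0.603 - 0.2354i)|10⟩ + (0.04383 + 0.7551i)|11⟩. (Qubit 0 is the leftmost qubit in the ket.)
0.06122|00⟩ + (-0.02211 + 0.06804i)|01⟩ + (0.7551 - 0.04383i)|10⟩ + (0.2354 + 0.603i)|11⟩

C-Y leaves the control-|0⟩ kets |00⟩, |01⟩ unchanged and applies Y to qubit 1 on the control-|1⟩ pair (|10⟩, |11⟩).
Y = [[0, -i], [i, 0]].
With a = amp(|10⟩) = (0.603 - 0.2354i) and b = amp(|11⟩) = (0.04383 + 0.7551i):
new amp(|10⟩) = (-i)·b = (0.7551 - 0.04383i)
new amp(|11⟩) = (i)·a = (0.2354 + 0.603i)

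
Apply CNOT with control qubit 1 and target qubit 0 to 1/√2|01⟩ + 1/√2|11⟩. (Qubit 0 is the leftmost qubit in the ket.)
1/√2|01⟩ + 1/√2|11⟩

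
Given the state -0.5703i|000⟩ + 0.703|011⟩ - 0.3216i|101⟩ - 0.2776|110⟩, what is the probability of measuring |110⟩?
0.07706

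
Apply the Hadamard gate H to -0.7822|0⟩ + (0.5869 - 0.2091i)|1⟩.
(-0.1381 - 0.1479i)|0⟩ + (-0.9681 + 0.1479i)|1⟩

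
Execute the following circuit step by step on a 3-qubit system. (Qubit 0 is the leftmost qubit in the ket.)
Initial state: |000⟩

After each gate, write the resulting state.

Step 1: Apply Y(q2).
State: i|001⟩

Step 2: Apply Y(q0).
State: -|101⟩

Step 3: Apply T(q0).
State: (-1/√2 - (1/√2)i)|101⟩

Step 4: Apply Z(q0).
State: (1/√2 + (1/√2)i)|101⟩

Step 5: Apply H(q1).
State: (1/2 + (1/2)i)|101⟩ + (1/2 + (1/2)i)|111⟩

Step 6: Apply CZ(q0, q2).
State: (-1/2 - (1/2)i)|101⟩ + (-1/2 - (1/2)i)|111⟩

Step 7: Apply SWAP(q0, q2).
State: (-1/2 - (1/2)i)|101⟩ + (-1/2 - (1/2)i)|111⟩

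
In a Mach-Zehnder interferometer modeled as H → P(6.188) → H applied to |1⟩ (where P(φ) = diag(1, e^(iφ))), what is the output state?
(0.002263 + 0.04752i)|0⟩ + (0.9977 - 0.04752i)|1⟩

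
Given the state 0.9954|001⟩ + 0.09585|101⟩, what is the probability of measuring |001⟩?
0.9908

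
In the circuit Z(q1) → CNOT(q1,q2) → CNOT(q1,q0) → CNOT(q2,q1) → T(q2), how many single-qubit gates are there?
2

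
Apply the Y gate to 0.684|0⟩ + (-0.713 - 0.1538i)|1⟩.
(-0.1538 + 0.713i)|0⟩ + 0.684i|1⟩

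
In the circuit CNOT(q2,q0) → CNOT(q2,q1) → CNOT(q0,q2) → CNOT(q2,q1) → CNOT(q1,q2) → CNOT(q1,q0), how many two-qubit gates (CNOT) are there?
6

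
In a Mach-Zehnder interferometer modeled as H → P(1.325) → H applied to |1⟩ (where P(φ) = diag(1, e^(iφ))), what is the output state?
(0.3783 - 0.485i)|0⟩ + (0.6217 + 0.485i)|1⟩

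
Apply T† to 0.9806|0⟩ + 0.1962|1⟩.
0.9806|0⟩ + (0.1387 - 0.1387i)|1⟩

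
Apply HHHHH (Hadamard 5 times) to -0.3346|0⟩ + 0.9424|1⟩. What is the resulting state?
0.4298|0⟩ - 0.903|1⟩

H² = I, so H^5 = H: a single Hadamard. With (a, b) = (-0.3346, 0.9424), H gives ((a + b)/√2, (a − b)/√2) = (0.4298, -0.903).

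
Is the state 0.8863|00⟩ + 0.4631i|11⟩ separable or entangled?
Entangled

Writing the state as a|00⟩ + b|01⟩ + c|10⟩ + d|11⟩, it is a product state iff ad − bc = 0.
Here (a, b, c, d) = (0.8863, 0, 0, 0.4631i): ad − bc = (0.8863)(0.4631i) − (0)(0) = 0.4104i ≠ 0, so the state is entangled.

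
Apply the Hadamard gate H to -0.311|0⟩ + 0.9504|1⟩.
0.4521|0⟩ - 0.8919|1⟩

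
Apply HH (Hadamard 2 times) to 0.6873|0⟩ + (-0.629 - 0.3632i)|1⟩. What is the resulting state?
0.6873|0⟩ + (-0.629 - 0.3632i)|1⟩

H² = I, so an even number of Hadamards cancels: H^2 = I and the state is unchanged.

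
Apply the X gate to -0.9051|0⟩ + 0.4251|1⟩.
0.4251|0⟩ - 0.9051|1⟩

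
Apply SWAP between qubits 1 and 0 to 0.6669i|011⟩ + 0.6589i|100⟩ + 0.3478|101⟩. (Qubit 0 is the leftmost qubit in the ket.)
0.6589i|010⟩ + 0.3478|011⟩ + 0.6669i|101⟩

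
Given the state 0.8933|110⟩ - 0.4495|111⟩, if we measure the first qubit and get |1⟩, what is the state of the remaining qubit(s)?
0.8933|10⟩ - 0.4495|11⟩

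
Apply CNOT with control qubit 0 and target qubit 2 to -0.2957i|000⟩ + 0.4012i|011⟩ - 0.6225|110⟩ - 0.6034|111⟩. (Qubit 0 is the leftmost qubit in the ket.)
-0.2957i|000⟩ + 0.4012i|011⟩ - 0.6034|110⟩ - 0.6225|111⟩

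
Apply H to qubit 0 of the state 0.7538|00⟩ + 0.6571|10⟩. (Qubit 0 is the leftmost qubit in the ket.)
0.9977|00⟩ + 0.06838|10⟩

H on qubit 0 mixes each pair of kets that differ only in qubit 0: amplitudes (a, b) of (|…0…⟩, |…1…⟩) become ((a + b)/√2, (a − b)/√2). Kets absent from the input have amplitude 0.
(|00⟩, |10⟩): (a, b) = (0.7538, 0.6571) → (0.9977, 0.06838)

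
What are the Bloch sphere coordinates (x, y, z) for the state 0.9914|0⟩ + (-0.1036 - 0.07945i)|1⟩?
(-0.2054, -0.1575, 0.9658)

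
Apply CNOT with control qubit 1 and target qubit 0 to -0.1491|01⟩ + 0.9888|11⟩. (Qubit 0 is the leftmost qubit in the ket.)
0.9888|01⟩ - 0.1491|11⟩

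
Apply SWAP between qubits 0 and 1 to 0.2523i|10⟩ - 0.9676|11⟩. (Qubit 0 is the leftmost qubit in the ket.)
0.2523i|01⟩ - 0.9676|11⟩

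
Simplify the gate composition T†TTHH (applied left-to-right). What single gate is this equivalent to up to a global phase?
T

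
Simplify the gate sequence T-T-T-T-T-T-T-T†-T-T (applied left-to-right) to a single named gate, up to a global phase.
I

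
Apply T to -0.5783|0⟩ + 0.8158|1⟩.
-0.5783|0⟩ + (0.5769 + 0.5769i)|1⟩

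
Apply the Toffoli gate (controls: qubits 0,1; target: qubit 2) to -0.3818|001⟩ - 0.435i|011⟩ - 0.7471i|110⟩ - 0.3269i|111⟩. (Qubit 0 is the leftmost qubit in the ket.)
-0.3818|001⟩ - 0.435i|011⟩ - 0.3269i|110⟩ - 0.7471i|111⟩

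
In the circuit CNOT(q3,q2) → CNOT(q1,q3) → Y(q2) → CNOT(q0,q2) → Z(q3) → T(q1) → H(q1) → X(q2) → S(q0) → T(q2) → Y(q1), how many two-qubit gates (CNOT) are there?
3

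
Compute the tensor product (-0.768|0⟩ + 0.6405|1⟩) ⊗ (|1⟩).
-0.768|01⟩ + 0.6405|11⟩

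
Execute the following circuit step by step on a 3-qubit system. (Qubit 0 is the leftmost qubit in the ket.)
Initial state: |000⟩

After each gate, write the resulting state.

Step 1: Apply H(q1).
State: 1/√2|000⟩ + 1/√2|010⟩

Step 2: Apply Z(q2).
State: 1/√2|000⟩ + 1/√2|010⟩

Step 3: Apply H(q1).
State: |000⟩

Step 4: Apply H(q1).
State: 1/√2|000⟩ + 1/√2|010⟩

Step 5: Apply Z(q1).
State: 1/√2|000⟩ - 1/√2|010⟩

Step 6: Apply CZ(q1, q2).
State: 1/√2|000⟩ - 1/√2|010⟩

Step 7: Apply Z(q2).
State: 1/√2|000⟩ - 1/√2|010⟩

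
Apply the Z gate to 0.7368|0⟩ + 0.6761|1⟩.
0.7368|0⟩ - 0.6761|1⟩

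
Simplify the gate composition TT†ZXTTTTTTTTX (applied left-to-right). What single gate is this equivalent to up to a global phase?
Z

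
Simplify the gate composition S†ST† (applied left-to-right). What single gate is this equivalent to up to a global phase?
T†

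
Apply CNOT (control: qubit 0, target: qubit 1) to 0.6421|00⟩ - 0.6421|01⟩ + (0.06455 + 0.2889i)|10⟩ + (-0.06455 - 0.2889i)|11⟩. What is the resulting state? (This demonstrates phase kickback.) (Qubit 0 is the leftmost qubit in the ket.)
0.6421|00⟩ - 0.6421|01⟩ + (-0.06455 - 0.2889i)|10⟩ + (0.06455 + 0.2889i)|11⟩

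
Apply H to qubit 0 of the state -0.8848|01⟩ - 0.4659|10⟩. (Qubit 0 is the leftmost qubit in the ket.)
-0.3294|00⟩ - 0.6256|01⟩ + 0.3294|10⟩ - 0.6256|11⟩

H on qubit 0 mixes each pair of kets that differ only in qubit 0: amplitudes (a, b) of (|…0…⟩, |…1…⟩) become ((a + b)/√2, (a − b)/√2). Kets absent from the input have amplitude 0.
(|00⟩, |10⟩): (a, b) = (0, -0.4659) → (-0.3294, 0.3294)
(|01⟩, |11⟩): (a, b) = (-0.8848, 0) → (-0.6256, -0.6256)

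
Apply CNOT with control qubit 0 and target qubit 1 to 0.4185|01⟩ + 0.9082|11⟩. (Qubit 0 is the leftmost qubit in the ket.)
0.4185|01⟩ + 0.9082|10⟩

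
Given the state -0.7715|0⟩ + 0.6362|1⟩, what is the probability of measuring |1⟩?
0.4048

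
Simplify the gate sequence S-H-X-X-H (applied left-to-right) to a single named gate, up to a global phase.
S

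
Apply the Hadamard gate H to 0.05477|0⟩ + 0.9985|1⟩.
0.7448|0⟩ - 0.6673|1⟩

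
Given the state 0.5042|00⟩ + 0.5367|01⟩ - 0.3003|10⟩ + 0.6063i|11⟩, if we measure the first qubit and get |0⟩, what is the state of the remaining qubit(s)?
0.6847|0⟩ + 0.7288|1⟩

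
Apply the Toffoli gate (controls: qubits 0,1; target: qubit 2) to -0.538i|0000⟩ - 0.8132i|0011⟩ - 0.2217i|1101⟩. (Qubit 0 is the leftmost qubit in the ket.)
-0.538i|0000⟩ - 0.8132i|0011⟩ - 0.2217i|1111⟩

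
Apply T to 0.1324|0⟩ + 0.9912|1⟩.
0.1324|0⟩ + (0.7009 + 0.7009i)|1⟩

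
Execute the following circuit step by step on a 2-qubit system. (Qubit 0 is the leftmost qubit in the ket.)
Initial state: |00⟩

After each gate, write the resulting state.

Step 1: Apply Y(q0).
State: i|10⟩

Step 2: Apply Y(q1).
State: -|11⟩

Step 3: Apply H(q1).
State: -1/√2|10⟩ + 1/√2|11⟩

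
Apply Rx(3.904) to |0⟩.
-0.372|0⟩ - 0.9282i|1⟩

Rx(3.904) = [[cos(θ/2), −i·sin(θ/2)], [−i·sin(θ/2), cos(θ/2)]]; θ = 3.904, cos(θ/2) ≈ -0.372038, sin(θ/2) ≈ 0.928217.
With a = amp(|0⟩) = 1 and b = amp(|1⟩) = 0:
new amp(|0⟩) = (-0.372038)·a + (-0.928217i)·b = -0.372
new amp(|1⟩) = (-0.928217i)·a + (-0.372038)·b = -0.9282i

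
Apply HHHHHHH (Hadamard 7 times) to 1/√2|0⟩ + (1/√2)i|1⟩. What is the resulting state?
(1/2 + (1/2)i)|0⟩ + (1/2 - (1/2)i)|1⟩

H² = I, so H^7 = H: a single Hadamard. With (a, b) = (1/√2, (1/√2)i), H gives ((a + b)/√2, (a − b)/√2) = ((1/2 + (1/2)i), (1/2 - (1/2)i)).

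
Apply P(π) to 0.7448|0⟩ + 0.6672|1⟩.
0.7448|0⟩ - 0.6672|1⟩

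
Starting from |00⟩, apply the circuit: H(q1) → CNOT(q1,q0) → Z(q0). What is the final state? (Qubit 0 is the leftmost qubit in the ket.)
1/√2|00⟩ - 1/√2|11⟩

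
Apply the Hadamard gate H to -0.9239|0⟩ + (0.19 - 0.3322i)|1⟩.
(-0.5189 - 0.2349i)|0⟩ + (-0.7876 + 0.2349i)|1⟩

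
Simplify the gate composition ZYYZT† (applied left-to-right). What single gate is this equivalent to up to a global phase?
T†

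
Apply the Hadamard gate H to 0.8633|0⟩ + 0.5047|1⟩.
0.9673|0⟩ + 0.2536|1⟩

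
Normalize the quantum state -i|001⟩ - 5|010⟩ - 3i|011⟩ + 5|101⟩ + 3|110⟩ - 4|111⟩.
-0.1085i|001⟩ - 0.5423|010⟩ - 0.3254i|011⟩ + 0.5423|101⟩ + 0.3254|110⟩ - 0.4339|111⟩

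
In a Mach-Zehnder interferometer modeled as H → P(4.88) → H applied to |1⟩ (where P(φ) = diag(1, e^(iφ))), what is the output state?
(0.4166 + 0.493i)|0⟩ + (0.5834 - 0.493i)|1⟩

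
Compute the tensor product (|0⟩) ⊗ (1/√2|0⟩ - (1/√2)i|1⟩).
1/√2|00⟩ - (1/√2)i|01⟩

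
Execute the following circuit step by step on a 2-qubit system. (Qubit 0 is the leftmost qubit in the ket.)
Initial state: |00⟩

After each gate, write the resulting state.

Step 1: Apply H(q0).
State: 1/√2|00⟩ + 1/√2|10⟩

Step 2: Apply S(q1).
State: 1/√2|00⟩ + 1/√2|10⟩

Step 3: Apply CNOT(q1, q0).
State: 1/√2|00⟩ + 1/√2|10⟩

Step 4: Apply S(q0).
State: 1/√2|00⟩ + (1/√2)i|10⟩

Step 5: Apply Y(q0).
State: 1/√2|00⟩ + (1/√2)i|10⟩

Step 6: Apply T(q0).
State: 1/√2|00⟩ + (-1/2 + (1/2)i)|10⟩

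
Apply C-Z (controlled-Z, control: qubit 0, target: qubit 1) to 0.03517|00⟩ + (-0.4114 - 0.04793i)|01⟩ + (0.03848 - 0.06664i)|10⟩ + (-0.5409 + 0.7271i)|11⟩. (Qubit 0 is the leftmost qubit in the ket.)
0.03517|00⟩ + (-0.4114 - 0.04793i)|01⟩ + (0.03848 - 0.06664i)|10⟩ + (0.5409 - 0.7271i)|11⟩

C-Z leaves the control-|0⟩ kets |00⟩, |01⟩ unchanged and applies Z to qubit 1 on the control-|1⟩ pair (|10⟩, |11⟩).
Z = [[1, 0], [0, -1]].
With a = amp(|10⟩) = (0.03848 - 0.06664i) and b = amp(|11⟩) = (-0.5409 + 0.7271i):
new amp(|10⟩) = (1)·a = (0.03848 - 0.06664i)
new amp(|11⟩) = (-1)·b = (0.5409 - 0.7271i)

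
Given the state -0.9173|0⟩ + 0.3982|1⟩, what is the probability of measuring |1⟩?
0.1586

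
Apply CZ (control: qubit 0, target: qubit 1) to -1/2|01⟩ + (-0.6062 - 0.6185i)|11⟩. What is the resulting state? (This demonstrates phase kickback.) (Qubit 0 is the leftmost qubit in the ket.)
-1/2|01⟩ + (0.6062 + 0.6185i)|11⟩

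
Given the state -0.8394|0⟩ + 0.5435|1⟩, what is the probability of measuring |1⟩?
0.2954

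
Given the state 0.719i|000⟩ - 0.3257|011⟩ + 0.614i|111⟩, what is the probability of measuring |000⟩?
0.517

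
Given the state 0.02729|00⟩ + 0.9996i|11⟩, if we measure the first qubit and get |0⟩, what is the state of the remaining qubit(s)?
|0⟩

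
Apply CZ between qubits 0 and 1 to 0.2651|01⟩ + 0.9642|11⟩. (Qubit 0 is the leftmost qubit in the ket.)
0.2651|01⟩ - 0.9642|11⟩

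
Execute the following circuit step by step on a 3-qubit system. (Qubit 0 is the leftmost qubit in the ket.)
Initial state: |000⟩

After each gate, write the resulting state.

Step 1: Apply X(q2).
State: |001⟩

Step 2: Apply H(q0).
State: 1/√2|001⟩ + 1/√2|101⟩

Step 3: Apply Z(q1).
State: 1/√2|001⟩ + 1/√2|101⟩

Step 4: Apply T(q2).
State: (1/2 + (1/2)i)|001⟩ + (1/2 + (1/2)i)|101⟩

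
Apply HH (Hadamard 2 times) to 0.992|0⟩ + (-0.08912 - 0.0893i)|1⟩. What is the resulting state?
0.992|0⟩ + (-0.08912 - 0.0893i)|1⟩

H² = I, so an even number of Hadamards cancels: H^2 = I and the state is unchanged.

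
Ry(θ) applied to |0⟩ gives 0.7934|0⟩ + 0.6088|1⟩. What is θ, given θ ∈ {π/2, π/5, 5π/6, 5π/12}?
5π/12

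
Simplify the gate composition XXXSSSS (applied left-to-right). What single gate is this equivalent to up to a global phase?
X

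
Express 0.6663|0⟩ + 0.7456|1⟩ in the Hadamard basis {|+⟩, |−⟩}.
0.9984|+⟩ - 0.05607|−⟩

With |ψ⟩ = α|0⟩ + β|1⟩, the Hadamard-basis coefficients are ⟨+|ψ⟩ = (α + β)/√2 and ⟨−|ψ⟩ = (α − β)/√2.
Here α = 0.6663, β = 0.7456: (α + β)/√2 = 0.9984, (α − β)/√2 = -0.05607.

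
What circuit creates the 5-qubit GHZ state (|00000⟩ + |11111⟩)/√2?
H(q0) → CNOT(q0,q1) → CNOT(q0,q2) → CNOT(q0,q3) → CNOT(q0,q4)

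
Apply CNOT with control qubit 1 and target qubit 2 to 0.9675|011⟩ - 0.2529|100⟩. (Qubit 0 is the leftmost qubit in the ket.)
0.9675|010⟩ - 0.2529|100⟩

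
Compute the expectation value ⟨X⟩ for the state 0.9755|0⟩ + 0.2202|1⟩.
0.4296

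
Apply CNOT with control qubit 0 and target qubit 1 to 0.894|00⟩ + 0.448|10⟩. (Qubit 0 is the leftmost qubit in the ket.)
0.894|00⟩ + 0.448|11⟩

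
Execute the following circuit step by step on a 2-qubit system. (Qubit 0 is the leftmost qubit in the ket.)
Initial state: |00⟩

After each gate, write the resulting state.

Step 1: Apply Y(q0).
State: i|10⟩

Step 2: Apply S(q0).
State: -|10⟩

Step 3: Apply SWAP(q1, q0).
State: -|01⟩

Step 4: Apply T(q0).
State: -|01⟩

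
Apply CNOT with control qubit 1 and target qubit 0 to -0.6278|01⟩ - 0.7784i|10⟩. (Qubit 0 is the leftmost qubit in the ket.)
-0.7784i|10⟩ - 0.6278|11⟩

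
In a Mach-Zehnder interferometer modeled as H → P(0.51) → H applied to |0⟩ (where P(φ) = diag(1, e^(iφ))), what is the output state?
(0.9364 + 0.2441i)|0⟩ + (0.06363 - 0.2441i)|1⟩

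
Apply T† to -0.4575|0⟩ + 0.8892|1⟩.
-0.4575|0⟩ + (0.6288 - 0.6288i)|1⟩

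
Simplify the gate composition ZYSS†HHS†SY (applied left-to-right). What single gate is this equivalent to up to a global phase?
Z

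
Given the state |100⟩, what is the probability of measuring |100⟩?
1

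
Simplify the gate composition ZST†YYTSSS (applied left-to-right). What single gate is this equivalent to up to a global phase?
Z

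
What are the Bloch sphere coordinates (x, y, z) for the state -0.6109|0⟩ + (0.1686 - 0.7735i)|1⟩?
(-0.206, 0.9451, -0.2535)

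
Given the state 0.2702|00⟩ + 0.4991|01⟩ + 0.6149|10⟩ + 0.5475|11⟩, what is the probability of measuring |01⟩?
0.2491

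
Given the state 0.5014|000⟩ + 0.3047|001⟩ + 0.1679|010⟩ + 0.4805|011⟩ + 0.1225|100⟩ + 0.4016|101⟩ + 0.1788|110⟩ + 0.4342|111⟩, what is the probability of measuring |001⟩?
0.09284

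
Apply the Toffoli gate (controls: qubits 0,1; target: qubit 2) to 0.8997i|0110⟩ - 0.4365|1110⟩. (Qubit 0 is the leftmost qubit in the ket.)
0.8997i|0110⟩ - 0.4365|1100⟩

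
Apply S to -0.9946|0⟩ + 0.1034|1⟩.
-0.9946|0⟩ + 0.1034i|1⟩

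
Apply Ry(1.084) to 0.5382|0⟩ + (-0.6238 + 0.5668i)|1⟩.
(0.7829 - 0.2924i)|0⟩ + (-0.2568 + 0.4856i)|1⟩

Ry(1.084) = [[cos(θ/2), −sin(θ/2)], [sin(θ/2), cos(θ/2)]]; θ = 1.084, cos(θ/2) ≈ 0.856679, sin(θ/2) ≈ 0.51585.
With a = amp(|0⟩) = 0.5382 and b = amp(|1⟩) = (-0.6238 + 0.5668i):
new amp(|0⟩) = (0.856679)·a + (-0.51585)·b = (0.7829 - 0.2924i)
new amp(|1⟩) = (0.51585)·a + (0.856679)·b = (-0.2568 + 0.4856i)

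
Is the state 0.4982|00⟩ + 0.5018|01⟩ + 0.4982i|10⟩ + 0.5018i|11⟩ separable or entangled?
Separable

Writing the state as a|00⟩ + b|01⟩ + c|10⟩ + d|11⟩, it is a product state iff ad − bc = 0.
Here (a, b, c, d) = (0.4982, 0.5018, 0.4982i, 0.5018i): ad − bc = (0.4982)(0.5018i) − (0.5018)(0.4982i) = 0, so the state is separable.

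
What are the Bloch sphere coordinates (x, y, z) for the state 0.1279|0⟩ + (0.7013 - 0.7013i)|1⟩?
(0.1794, -0.1794, -0.9673)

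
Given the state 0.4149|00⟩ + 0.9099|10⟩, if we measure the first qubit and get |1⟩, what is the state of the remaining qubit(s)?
|0⟩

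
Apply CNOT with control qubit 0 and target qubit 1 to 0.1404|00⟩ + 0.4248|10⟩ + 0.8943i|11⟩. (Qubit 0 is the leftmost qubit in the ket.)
0.1404|00⟩ + 0.8943i|10⟩ + 0.4248|11⟩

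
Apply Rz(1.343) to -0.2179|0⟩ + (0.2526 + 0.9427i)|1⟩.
(-0.1706 + 0.1356i)|0⟩ + (-0.3888 + 0.8952i)|1⟩

Rz(1.343) = [[e^(−iθ/2), 0], [0, e^(iθ/2)]] with e^(±iθ/2) = cos(θ/2) ± i·sin(θ/2); θ = 1.343, cos(θ/2) ≈ 0.782889, sin(θ/2) ≈ 0.622161.
With a = amp(|0⟩) = -0.2179 and b = amp(|1⟩) = (0.2526 + 0.9427i):
new amp(|0⟩) = (0.782889 - 0.622161i)·a = (-0.1706 + 0.1356i)
new amp(|1⟩) = (0.782889 + 0.622161i)·b = (-0.3888 + 0.8952i)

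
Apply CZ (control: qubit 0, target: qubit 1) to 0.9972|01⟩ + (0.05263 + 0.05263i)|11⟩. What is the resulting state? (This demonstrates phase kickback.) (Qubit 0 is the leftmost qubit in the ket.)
0.9972|01⟩ + (-0.05263 - 0.05263i)|11⟩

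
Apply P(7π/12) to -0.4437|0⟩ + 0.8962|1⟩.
-0.4437|0⟩ + (-0.232 + 0.8657i)|1⟩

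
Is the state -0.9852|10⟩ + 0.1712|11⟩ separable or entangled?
Separable

Writing the state as a|00⟩ + b|01⟩ + c|10⟩ + d|11⟩, it is a product state iff ad − bc = 0.
Here (a, b, c, d) = (0, 0, -0.9852, 0.1712): ad − bc = (0)(0.1712) − (0)(-0.9852) = 0, so the state is separable.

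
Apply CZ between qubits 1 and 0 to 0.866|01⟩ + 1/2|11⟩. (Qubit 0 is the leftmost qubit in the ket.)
0.866|01⟩ - 1/2|11⟩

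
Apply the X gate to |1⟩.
|0⟩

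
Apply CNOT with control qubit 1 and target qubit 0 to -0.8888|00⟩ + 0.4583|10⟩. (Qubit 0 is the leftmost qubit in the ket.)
-0.8888|00⟩ + 0.4583|10⟩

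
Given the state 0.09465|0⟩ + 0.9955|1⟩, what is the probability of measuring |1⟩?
0.991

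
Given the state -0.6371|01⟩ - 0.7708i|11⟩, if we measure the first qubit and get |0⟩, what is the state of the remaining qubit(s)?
-|1⟩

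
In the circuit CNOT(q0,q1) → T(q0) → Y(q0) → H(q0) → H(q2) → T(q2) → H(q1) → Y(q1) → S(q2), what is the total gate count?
9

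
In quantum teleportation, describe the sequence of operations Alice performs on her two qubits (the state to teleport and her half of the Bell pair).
CNOT (state → Bell), then H on state qubit, then measure both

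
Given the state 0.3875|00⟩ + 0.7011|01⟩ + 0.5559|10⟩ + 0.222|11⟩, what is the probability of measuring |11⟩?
0.04928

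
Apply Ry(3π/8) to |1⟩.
-0.5556|0⟩ + 0.8315|1⟩

Ry(3π/8) = [[cos(θ/2), −sin(θ/2)], [sin(θ/2), cos(θ/2)]]; θ = 3π/8, cos(θ/2) ≈ 0.83147, sin(θ/2) ≈ 0.55557.
With a = amp(|0⟩) = 0 and b = amp(|1⟩) = 1:
new amp(|0⟩) = (0.83147)·a + (-0.55557)·b = -0.5556
new amp(|1⟩) = (0.55557)·a + (0.83147)·b = 0.8315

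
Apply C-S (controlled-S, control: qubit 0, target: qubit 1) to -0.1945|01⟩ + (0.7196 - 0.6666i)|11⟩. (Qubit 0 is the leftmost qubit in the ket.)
-0.1945|01⟩ + (0.6666 + 0.7196i)|11⟩

C-S leaves the control-|0⟩ kets |00⟩, |01⟩ unchanged and applies S to qubit 1 on the control-|1⟩ pair (|10⟩, |11⟩).
S = [[1, 0], [0, i]].
With a = amp(|10⟩) = 0 and b = amp(|11⟩) = (0.7196 - 0.6666i):
new amp(|10⟩) = (1)·a = 0
new amp(|11⟩) = (i)·b = (0.6666 + 0.7196i)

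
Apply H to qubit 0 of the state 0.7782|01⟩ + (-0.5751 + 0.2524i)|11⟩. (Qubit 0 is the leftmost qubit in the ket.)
(0.1436 + 0.1785i)|01⟩ + (0.9569 - 0.1785i)|11⟩

H on qubit 0 mixes each pair of kets that differ only in qubit 0: amplitudes (a, b) of (|…0…⟩, |…1…⟩) become ((a + b)/√2, (a − b)/√2). Kets absent from the input have amplitude 0.
(|01⟩, |11⟩): (a, b) = (0.7782, (-0.5751 + 0.2524i)) → ((0.1436 + 0.1785i), (0.9569 - 0.1785i))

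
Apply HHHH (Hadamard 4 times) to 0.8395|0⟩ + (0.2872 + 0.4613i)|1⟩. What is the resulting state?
0.8395|0⟩ + (0.2872 + 0.4613i)|1⟩

H² = I, so an even number of Hadamards cancels: H^4 = I and the state is unchanged.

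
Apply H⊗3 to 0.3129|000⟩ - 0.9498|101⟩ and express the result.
-0.2252|000⟩ + 0.4464|001⟩ - 0.2252|010⟩ + 0.4464|011⟩ + 0.4464|100⟩ - 0.2252|101⟩ + 0.4464|110⟩ - 0.2252|111⟩

H⊗3 gives amp(|y⟩) = (1/2√2) Σ_x (−1)^(x·y) amp(|x⟩), where x·y is the number of positions in which both x and y have a 1.
|000⟩: (0.3129 - 0.9498)/(2√2) = -0.2252
|001⟩: (0.3129 + 0.9498)/(2√2) = 0.4464
|010⟩: (0.3129 - 0.9498)/(2√2) = -0.2252
|011⟩: (0.3129 + 0.9498)/(2√2) = 0.4464
|100⟩: (0.3129 + 0.9498)/(2√2) = 0.4464
|101⟩: (0.3129 - 0.9498)/(2√2) = -0.2252
|110⟩: (0.3129 + 0.9498)/(2√2) = 0.4464
|111⟩: (0.3129 - 0.9498)/(2√2) = -0.2252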